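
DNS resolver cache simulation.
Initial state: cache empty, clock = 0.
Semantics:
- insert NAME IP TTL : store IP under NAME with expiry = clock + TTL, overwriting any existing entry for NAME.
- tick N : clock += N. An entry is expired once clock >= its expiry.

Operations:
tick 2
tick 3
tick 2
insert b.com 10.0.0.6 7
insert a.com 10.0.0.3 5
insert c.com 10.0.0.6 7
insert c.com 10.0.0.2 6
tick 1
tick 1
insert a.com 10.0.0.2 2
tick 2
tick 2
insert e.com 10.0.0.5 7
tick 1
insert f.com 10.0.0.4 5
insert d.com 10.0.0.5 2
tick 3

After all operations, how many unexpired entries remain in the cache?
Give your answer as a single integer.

Answer: 2

Derivation:
Op 1: tick 2 -> clock=2.
Op 2: tick 3 -> clock=5.
Op 3: tick 2 -> clock=7.
Op 4: insert b.com -> 10.0.0.6 (expiry=7+7=14). clock=7
Op 5: insert a.com -> 10.0.0.3 (expiry=7+5=12). clock=7
Op 6: insert c.com -> 10.0.0.6 (expiry=7+7=14). clock=7
Op 7: insert c.com -> 10.0.0.2 (expiry=7+6=13). clock=7
Op 8: tick 1 -> clock=8.
Op 9: tick 1 -> clock=9.
Op 10: insert a.com -> 10.0.0.2 (expiry=9+2=11). clock=9
Op 11: tick 2 -> clock=11. purged={a.com}
Op 12: tick 2 -> clock=13. purged={c.com}
Op 13: insert e.com -> 10.0.0.5 (expiry=13+7=20). clock=13
Op 14: tick 1 -> clock=14. purged={b.com}
Op 15: insert f.com -> 10.0.0.4 (expiry=14+5=19). clock=14
Op 16: insert d.com -> 10.0.0.5 (expiry=14+2=16). clock=14
Op 17: tick 3 -> clock=17. purged={d.com}
Final cache (unexpired): {e.com,f.com} -> size=2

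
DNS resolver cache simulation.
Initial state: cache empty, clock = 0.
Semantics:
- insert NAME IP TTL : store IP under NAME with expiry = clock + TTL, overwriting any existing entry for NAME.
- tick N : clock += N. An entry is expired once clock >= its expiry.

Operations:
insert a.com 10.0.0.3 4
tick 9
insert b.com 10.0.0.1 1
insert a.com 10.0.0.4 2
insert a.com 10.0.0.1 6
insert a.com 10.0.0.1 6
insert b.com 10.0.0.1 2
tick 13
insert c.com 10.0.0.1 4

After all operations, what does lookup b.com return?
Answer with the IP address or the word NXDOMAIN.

Op 1: insert a.com -> 10.0.0.3 (expiry=0+4=4). clock=0
Op 2: tick 9 -> clock=9. purged={a.com}
Op 3: insert b.com -> 10.0.0.1 (expiry=9+1=10). clock=9
Op 4: insert a.com -> 10.0.0.4 (expiry=9+2=11). clock=9
Op 5: insert a.com -> 10.0.0.1 (expiry=9+6=15). clock=9
Op 6: insert a.com -> 10.0.0.1 (expiry=9+6=15). clock=9
Op 7: insert b.com -> 10.0.0.1 (expiry=9+2=11). clock=9
Op 8: tick 13 -> clock=22. purged={a.com,b.com}
Op 9: insert c.com -> 10.0.0.1 (expiry=22+4=26). clock=22
lookup b.com: not in cache (expired or never inserted)

Answer: NXDOMAIN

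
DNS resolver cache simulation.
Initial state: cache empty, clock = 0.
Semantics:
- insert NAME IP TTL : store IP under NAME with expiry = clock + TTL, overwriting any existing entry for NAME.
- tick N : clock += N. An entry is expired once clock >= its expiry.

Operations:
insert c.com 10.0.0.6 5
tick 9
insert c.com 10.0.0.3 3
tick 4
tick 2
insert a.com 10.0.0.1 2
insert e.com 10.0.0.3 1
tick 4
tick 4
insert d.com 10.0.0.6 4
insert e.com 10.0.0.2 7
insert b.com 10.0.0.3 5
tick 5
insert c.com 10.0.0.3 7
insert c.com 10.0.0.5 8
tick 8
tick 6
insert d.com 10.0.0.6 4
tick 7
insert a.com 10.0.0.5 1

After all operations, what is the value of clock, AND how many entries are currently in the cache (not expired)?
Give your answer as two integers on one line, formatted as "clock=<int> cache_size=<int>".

Op 1: insert c.com -> 10.0.0.6 (expiry=0+5=5). clock=0
Op 2: tick 9 -> clock=9. purged={c.com}
Op 3: insert c.com -> 10.0.0.3 (expiry=9+3=12). clock=9
Op 4: tick 4 -> clock=13. purged={c.com}
Op 5: tick 2 -> clock=15.
Op 6: insert a.com -> 10.0.0.1 (expiry=15+2=17). clock=15
Op 7: insert e.com -> 10.0.0.3 (expiry=15+1=16). clock=15
Op 8: tick 4 -> clock=19. purged={a.com,e.com}
Op 9: tick 4 -> clock=23.
Op 10: insert d.com -> 10.0.0.6 (expiry=23+4=27). clock=23
Op 11: insert e.com -> 10.0.0.2 (expiry=23+7=30). clock=23
Op 12: insert b.com -> 10.0.0.3 (expiry=23+5=28). clock=23
Op 13: tick 5 -> clock=28. purged={b.com,d.com}
Op 14: insert c.com -> 10.0.0.3 (expiry=28+7=35). clock=28
Op 15: insert c.com -> 10.0.0.5 (expiry=28+8=36). clock=28
Op 16: tick 8 -> clock=36. purged={c.com,e.com}
Op 17: tick 6 -> clock=42.
Op 18: insert d.com -> 10.0.0.6 (expiry=42+4=46). clock=42
Op 19: tick 7 -> clock=49. purged={d.com}
Op 20: insert a.com -> 10.0.0.5 (expiry=49+1=50). clock=49
Final clock = 49
Final cache (unexpired): {a.com} -> size=1

Answer: clock=49 cache_size=1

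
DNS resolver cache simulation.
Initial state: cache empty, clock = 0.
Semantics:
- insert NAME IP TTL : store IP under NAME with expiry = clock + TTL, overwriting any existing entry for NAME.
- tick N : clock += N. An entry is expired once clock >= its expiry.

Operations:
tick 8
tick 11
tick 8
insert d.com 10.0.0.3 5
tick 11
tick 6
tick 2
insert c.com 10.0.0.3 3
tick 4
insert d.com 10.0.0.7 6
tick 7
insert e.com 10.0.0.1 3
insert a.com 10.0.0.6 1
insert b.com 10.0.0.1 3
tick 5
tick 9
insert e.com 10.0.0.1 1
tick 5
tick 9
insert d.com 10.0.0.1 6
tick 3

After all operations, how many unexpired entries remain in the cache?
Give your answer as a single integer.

Op 1: tick 8 -> clock=8.
Op 2: tick 11 -> clock=19.
Op 3: tick 8 -> clock=27.
Op 4: insert d.com -> 10.0.0.3 (expiry=27+5=32). clock=27
Op 5: tick 11 -> clock=38. purged={d.com}
Op 6: tick 6 -> clock=44.
Op 7: tick 2 -> clock=46.
Op 8: insert c.com -> 10.0.0.3 (expiry=46+3=49). clock=46
Op 9: tick 4 -> clock=50. purged={c.com}
Op 10: insert d.com -> 10.0.0.7 (expiry=50+6=56). clock=50
Op 11: tick 7 -> clock=57. purged={d.com}
Op 12: insert e.com -> 10.0.0.1 (expiry=57+3=60). clock=57
Op 13: insert a.com -> 10.0.0.6 (expiry=57+1=58). clock=57
Op 14: insert b.com -> 10.0.0.1 (expiry=57+3=60). clock=57
Op 15: tick 5 -> clock=62. purged={a.com,b.com,e.com}
Op 16: tick 9 -> clock=71.
Op 17: insert e.com -> 10.0.0.1 (expiry=71+1=72). clock=71
Op 18: tick 5 -> clock=76. purged={e.com}
Op 19: tick 9 -> clock=85.
Op 20: insert d.com -> 10.0.0.1 (expiry=85+6=91). clock=85
Op 21: tick 3 -> clock=88.
Final cache (unexpired): {d.com} -> size=1

Answer: 1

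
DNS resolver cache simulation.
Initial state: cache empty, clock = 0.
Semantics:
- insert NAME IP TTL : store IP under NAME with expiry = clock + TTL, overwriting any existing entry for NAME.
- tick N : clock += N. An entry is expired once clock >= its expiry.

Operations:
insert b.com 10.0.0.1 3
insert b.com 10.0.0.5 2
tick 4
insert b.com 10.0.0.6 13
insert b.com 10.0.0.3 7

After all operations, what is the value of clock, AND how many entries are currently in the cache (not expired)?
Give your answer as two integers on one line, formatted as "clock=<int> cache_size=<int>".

Op 1: insert b.com -> 10.0.0.1 (expiry=0+3=3). clock=0
Op 2: insert b.com -> 10.0.0.5 (expiry=0+2=2). clock=0
Op 3: tick 4 -> clock=4. purged={b.com}
Op 4: insert b.com -> 10.0.0.6 (expiry=4+13=17). clock=4
Op 5: insert b.com -> 10.0.0.3 (expiry=4+7=11). clock=4
Final clock = 4
Final cache (unexpired): {b.com} -> size=1

Answer: clock=4 cache_size=1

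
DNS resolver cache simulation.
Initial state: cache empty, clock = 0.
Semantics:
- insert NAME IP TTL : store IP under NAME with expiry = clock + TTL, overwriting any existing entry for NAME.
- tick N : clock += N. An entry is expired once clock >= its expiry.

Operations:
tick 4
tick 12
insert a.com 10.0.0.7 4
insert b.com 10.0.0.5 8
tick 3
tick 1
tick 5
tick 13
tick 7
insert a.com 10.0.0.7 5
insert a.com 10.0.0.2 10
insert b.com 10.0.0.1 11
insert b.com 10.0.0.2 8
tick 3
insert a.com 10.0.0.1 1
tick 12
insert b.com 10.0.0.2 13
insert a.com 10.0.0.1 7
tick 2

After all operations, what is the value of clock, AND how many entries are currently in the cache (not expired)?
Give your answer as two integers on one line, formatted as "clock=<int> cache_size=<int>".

Answer: clock=62 cache_size=2

Derivation:
Op 1: tick 4 -> clock=4.
Op 2: tick 12 -> clock=16.
Op 3: insert a.com -> 10.0.0.7 (expiry=16+4=20). clock=16
Op 4: insert b.com -> 10.0.0.5 (expiry=16+8=24). clock=16
Op 5: tick 3 -> clock=19.
Op 6: tick 1 -> clock=20. purged={a.com}
Op 7: tick 5 -> clock=25. purged={b.com}
Op 8: tick 13 -> clock=38.
Op 9: tick 7 -> clock=45.
Op 10: insert a.com -> 10.0.0.7 (expiry=45+5=50). clock=45
Op 11: insert a.com -> 10.0.0.2 (expiry=45+10=55). clock=45
Op 12: insert b.com -> 10.0.0.1 (expiry=45+11=56). clock=45
Op 13: insert b.com -> 10.0.0.2 (expiry=45+8=53). clock=45
Op 14: tick 3 -> clock=48.
Op 15: insert a.com -> 10.0.0.1 (expiry=48+1=49). clock=48
Op 16: tick 12 -> clock=60. purged={a.com,b.com}
Op 17: insert b.com -> 10.0.0.2 (expiry=60+13=73). clock=60
Op 18: insert a.com -> 10.0.0.1 (expiry=60+7=67). clock=60
Op 19: tick 2 -> clock=62.
Final clock = 62
Final cache (unexpired): {a.com,b.com} -> size=2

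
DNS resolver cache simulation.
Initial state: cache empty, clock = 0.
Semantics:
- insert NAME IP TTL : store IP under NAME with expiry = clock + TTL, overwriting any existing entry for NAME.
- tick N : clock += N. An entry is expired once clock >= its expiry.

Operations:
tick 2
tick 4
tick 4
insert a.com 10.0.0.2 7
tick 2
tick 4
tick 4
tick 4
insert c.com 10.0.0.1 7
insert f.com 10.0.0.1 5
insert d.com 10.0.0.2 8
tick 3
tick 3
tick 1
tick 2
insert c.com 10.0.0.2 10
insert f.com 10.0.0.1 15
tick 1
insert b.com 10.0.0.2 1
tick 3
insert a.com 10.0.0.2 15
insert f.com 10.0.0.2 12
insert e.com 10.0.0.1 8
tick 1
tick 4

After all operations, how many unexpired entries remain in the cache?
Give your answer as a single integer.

Answer: 4

Derivation:
Op 1: tick 2 -> clock=2.
Op 2: tick 4 -> clock=6.
Op 3: tick 4 -> clock=10.
Op 4: insert a.com -> 10.0.0.2 (expiry=10+7=17). clock=10
Op 5: tick 2 -> clock=12.
Op 6: tick 4 -> clock=16.
Op 7: tick 4 -> clock=20. purged={a.com}
Op 8: tick 4 -> clock=24.
Op 9: insert c.com -> 10.0.0.1 (expiry=24+7=31). clock=24
Op 10: insert f.com -> 10.0.0.1 (expiry=24+5=29). clock=24
Op 11: insert d.com -> 10.0.0.2 (expiry=24+8=32). clock=24
Op 12: tick 3 -> clock=27.
Op 13: tick 3 -> clock=30. purged={f.com}
Op 14: tick 1 -> clock=31. purged={c.com}
Op 15: tick 2 -> clock=33. purged={d.com}
Op 16: insert c.com -> 10.0.0.2 (expiry=33+10=43). clock=33
Op 17: insert f.com -> 10.0.0.1 (expiry=33+15=48). clock=33
Op 18: tick 1 -> clock=34.
Op 19: insert b.com -> 10.0.0.2 (expiry=34+1=35). clock=34
Op 20: tick 3 -> clock=37. purged={b.com}
Op 21: insert a.com -> 10.0.0.2 (expiry=37+15=52). clock=37
Op 22: insert f.com -> 10.0.0.2 (expiry=37+12=49). clock=37
Op 23: insert e.com -> 10.0.0.1 (expiry=37+8=45). clock=37
Op 24: tick 1 -> clock=38.
Op 25: tick 4 -> clock=42.
Final cache (unexpired): {a.com,c.com,e.com,f.com} -> size=4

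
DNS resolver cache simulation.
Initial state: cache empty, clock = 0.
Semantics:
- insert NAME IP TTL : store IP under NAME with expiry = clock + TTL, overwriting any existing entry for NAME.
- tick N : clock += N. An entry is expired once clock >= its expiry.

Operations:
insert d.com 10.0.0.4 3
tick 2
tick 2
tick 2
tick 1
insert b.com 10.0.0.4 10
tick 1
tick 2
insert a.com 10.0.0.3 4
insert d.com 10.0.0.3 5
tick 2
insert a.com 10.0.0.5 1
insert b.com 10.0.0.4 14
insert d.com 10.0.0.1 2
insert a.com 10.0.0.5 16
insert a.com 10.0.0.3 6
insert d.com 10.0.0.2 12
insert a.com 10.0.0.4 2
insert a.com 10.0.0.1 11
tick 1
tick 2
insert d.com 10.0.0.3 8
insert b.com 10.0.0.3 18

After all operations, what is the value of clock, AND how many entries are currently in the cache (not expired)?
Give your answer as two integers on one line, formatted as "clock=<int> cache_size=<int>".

Op 1: insert d.com -> 10.0.0.4 (expiry=0+3=3). clock=0
Op 2: tick 2 -> clock=2.
Op 3: tick 2 -> clock=4. purged={d.com}
Op 4: tick 2 -> clock=6.
Op 5: tick 1 -> clock=7.
Op 6: insert b.com -> 10.0.0.4 (expiry=7+10=17). clock=7
Op 7: tick 1 -> clock=8.
Op 8: tick 2 -> clock=10.
Op 9: insert a.com -> 10.0.0.3 (expiry=10+4=14). clock=10
Op 10: insert d.com -> 10.0.0.3 (expiry=10+5=15). clock=10
Op 11: tick 2 -> clock=12.
Op 12: insert a.com -> 10.0.0.5 (expiry=12+1=13). clock=12
Op 13: insert b.com -> 10.0.0.4 (expiry=12+14=26). clock=12
Op 14: insert d.com -> 10.0.0.1 (expiry=12+2=14). clock=12
Op 15: insert a.com -> 10.0.0.5 (expiry=12+16=28). clock=12
Op 16: insert a.com -> 10.0.0.3 (expiry=12+6=18). clock=12
Op 17: insert d.com -> 10.0.0.2 (expiry=12+12=24). clock=12
Op 18: insert a.com -> 10.0.0.4 (expiry=12+2=14). clock=12
Op 19: insert a.com -> 10.0.0.1 (expiry=12+11=23). clock=12
Op 20: tick 1 -> clock=13.
Op 21: tick 2 -> clock=15.
Op 22: insert d.com -> 10.0.0.3 (expiry=15+8=23). clock=15
Op 23: insert b.com -> 10.0.0.3 (expiry=15+18=33). clock=15
Final clock = 15
Final cache (unexpired): {a.com,b.com,d.com} -> size=3

Answer: clock=15 cache_size=3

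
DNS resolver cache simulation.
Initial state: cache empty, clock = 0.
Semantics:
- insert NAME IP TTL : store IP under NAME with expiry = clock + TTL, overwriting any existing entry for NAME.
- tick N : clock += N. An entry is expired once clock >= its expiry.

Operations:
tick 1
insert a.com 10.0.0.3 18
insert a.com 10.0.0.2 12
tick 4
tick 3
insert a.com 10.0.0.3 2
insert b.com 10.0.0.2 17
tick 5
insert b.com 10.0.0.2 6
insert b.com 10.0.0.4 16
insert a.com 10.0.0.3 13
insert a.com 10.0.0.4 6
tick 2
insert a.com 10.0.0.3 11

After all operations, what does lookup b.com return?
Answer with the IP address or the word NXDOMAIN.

Answer: 10.0.0.4

Derivation:
Op 1: tick 1 -> clock=1.
Op 2: insert a.com -> 10.0.0.3 (expiry=1+18=19). clock=1
Op 3: insert a.com -> 10.0.0.2 (expiry=1+12=13). clock=1
Op 4: tick 4 -> clock=5.
Op 5: tick 3 -> clock=8.
Op 6: insert a.com -> 10.0.0.3 (expiry=8+2=10). clock=8
Op 7: insert b.com -> 10.0.0.2 (expiry=8+17=25). clock=8
Op 8: tick 5 -> clock=13. purged={a.com}
Op 9: insert b.com -> 10.0.0.2 (expiry=13+6=19). clock=13
Op 10: insert b.com -> 10.0.0.4 (expiry=13+16=29). clock=13
Op 11: insert a.com -> 10.0.0.3 (expiry=13+13=26). clock=13
Op 12: insert a.com -> 10.0.0.4 (expiry=13+6=19). clock=13
Op 13: tick 2 -> clock=15.
Op 14: insert a.com -> 10.0.0.3 (expiry=15+11=26). clock=15
lookup b.com: present, ip=10.0.0.4 expiry=29 > clock=15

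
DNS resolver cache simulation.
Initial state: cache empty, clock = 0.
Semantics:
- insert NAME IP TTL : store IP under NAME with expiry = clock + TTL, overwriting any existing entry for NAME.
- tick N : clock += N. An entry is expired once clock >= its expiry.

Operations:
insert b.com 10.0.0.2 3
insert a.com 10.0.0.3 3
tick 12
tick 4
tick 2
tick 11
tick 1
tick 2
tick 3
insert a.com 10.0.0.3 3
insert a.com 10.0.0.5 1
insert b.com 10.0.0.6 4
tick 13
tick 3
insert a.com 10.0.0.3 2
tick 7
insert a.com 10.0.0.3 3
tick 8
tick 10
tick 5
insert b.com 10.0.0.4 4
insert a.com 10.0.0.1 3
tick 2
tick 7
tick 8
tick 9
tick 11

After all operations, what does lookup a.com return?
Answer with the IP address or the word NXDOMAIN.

Answer: NXDOMAIN

Derivation:
Op 1: insert b.com -> 10.0.0.2 (expiry=0+3=3). clock=0
Op 2: insert a.com -> 10.0.0.3 (expiry=0+3=3). clock=0
Op 3: tick 12 -> clock=12. purged={a.com,b.com}
Op 4: tick 4 -> clock=16.
Op 5: tick 2 -> clock=18.
Op 6: tick 11 -> clock=29.
Op 7: tick 1 -> clock=30.
Op 8: tick 2 -> clock=32.
Op 9: tick 3 -> clock=35.
Op 10: insert a.com -> 10.0.0.3 (expiry=35+3=38). clock=35
Op 11: insert a.com -> 10.0.0.5 (expiry=35+1=36). clock=35
Op 12: insert b.com -> 10.0.0.6 (expiry=35+4=39). clock=35
Op 13: tick 13 -> clock=48. purged={a.com,b.com}
Op 14: tick 3 -> clock=51.
Op 15: insert a.com -> 10.0.0.3 (expiry=51+2=53). clock=51
Op 16: tick 7 -> clock=58. purged={a.com}
Op 17: insert a.com -> 10.0.0.3 (expiry=58+3=61). clock=58
Op 18: tick 8 -> clock=66. purged={a.com}
Op 19: tick 10 -> clock=76.
Op 20: tick 5 -> clock=81.
Op 21: insert b.com -> 10.0.0.4 (expiry=81+4=85). clock=81
Op 22: insert a.com -> 10.0.0.1 (expiry=81+3=84). clock=81
Op 23: tick 2 -> clock=83.
Op 24: tick 7 -> clock=90. purged={a.com,b.com}
Op 25: tick 8 -> clock=98.
Op 26: tick 9 -> clock=107.
Op 27: tick 11 -> clock=118.
lookup a.com: not in cache (expired or never inserted)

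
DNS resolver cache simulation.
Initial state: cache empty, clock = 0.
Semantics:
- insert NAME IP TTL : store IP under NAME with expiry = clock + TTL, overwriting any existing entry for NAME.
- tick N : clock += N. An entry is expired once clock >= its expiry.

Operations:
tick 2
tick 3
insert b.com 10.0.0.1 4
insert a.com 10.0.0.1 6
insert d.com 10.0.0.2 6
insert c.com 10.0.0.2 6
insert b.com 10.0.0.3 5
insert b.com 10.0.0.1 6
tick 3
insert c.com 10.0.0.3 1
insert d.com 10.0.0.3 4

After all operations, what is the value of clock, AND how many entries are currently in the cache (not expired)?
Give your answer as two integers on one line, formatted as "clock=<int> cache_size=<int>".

Op 1: tick 2 -> clock=2.
Op 2: tick 3 -> clock=5.
Op 3: insert b.com -> 10.0.0.1 (expiry=5+4=9). clock=5
Op 4: insert a.com -> 10.0.0.1 (expiry=5+6=11). clock=5
Op 5: insert d.com -> 10.0.0.2 (expiry=5+6=11). clock=5
Op 6: insert c.com -> 10.0.0.2 (expiry=5+6=11). clock=5
Op 7: insert b.com -> 10.0.0.3 (expiry=5+5=10). clock=5
Op 8: insert b.com -> 10.0.0.1 (expiry=5+6=11). clock=5
Op 9: tick 3 -> clock=8.
Op 10: insert c.com -> 10.0.0.3 (expiry=8+1=9). clock=8
Op 11: insert d.com -> 10.0.0.3 (expiry=8+4=12). clock=8
Final clock = 8
Final cache (unexpired): {a.com,b.com,c.com,d.com} -> size=4

Answer: clock=8 cache_size=4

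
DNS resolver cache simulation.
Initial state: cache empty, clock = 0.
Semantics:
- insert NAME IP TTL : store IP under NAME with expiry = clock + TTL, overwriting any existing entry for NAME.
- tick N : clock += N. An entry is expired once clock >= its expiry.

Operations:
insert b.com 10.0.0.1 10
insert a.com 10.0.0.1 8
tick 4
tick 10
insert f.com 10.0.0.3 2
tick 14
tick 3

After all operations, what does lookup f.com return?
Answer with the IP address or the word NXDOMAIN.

Op 1: insert b.com -> 10.0.0.1 (expiry=0+10=10). clock=0
Op 2: insert a.com -> 10.0.0.1 (expiry=0+8=8). clock=0
Op 3: tick 4 -> clock=4.
Op 4: tick 10 -> clock=14. purged={a.com,b.com}
Op 5: insert f.com -> 10.0.0.3 (expiry=14+2=16). clock=14
Op 6: tick 14 -> clock=28. purged={f.com}
Op 7: tick 3 -> clock=31.
lookup f.com: not in cache (expired or never inserted)

Answer: NXDOMAIN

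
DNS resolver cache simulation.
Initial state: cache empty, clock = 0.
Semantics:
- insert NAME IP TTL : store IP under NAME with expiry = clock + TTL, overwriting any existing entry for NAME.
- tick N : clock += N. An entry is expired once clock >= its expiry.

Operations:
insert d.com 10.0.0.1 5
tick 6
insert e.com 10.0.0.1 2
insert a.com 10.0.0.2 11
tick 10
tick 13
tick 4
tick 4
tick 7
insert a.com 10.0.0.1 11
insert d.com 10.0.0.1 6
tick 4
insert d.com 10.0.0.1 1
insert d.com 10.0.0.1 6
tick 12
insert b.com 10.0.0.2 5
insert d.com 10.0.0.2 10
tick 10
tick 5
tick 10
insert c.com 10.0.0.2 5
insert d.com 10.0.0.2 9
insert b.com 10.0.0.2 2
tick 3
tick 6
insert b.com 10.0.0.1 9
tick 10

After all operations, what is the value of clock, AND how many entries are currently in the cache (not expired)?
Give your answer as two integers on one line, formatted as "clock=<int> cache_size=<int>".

Answer: clock=104 cache_size=0

Derivation:
Op 1: insert d.com -> 10.0.0.1 (expiry=0+5=5). clock=0
Op 2: tick 6 -> clock=6. purged={d.com}
Op 3: insert e.com -> 10.0.0.1 (expiry=6+2=8). clock=6
Op 4: insert a.com -> 10.0.0.2 (expiry=6+11=17). clock=6
Op 5: tick 10 -> clock=16. purged={e.com}
Op 6: tick 13 -> clock=29. purged={a.com}
Op 7: tick 4 -> clock=33.
Op 8: tick 4 -> clock=37.
Op 9: tick 7 -> clock=44.
Op 10: insert a.com -> 10.0.0.1 (expiry=44+11=55). clock=44
Op 11: insert d.com -> 10.0.0.1 (expiry=44+6=50). clock=44
Op 12: tick 4 -> clock=48.
Op 13: insert d.com -> 10.0.0.1 (expiry=48+1=49). clock=48
Op 14: insert d.com -> 10.0.0.1 (expiry=48+6=54). clock=48
Op 15: tick 12 -> clock=60. purged={a.com,d.com}
Op 16: insert b.com -> 10.0.0.2 (expiry=60+5=65). clock=60
Op 17: insert d.com -> 10.0.0.2 (expiry=60+10=70). clock=60
Op 18: tick 10 -> clock=70. purged={b.com,d.com}
Op 19: tick 5 -> clock=75.
Op 20: tick 10 -> clock=85.
Op 21: insert c.com -> 10.0.0.2 (expiry=85+5=90). clock=85
Op 22: insert d.com -> 10.0.0.2 (expiry=85+9=94). clock=85
Op 23: insert b.com -> 10.0.0.2 (expiry=85+2=87). clock=85
Op 24: tick 3 -> clock=88. purged={b.com}
Op 25: tick 6 -> clock=94. purged={c.com,d.com}
Op 26: insert b.com -> 10.0.0.1 (expiry=94+9=103). clock=94
Op 27: tick 10 -> clock=104. purged={b.com}
Final clock = 104
Final cache (unexpired): {} -> size=0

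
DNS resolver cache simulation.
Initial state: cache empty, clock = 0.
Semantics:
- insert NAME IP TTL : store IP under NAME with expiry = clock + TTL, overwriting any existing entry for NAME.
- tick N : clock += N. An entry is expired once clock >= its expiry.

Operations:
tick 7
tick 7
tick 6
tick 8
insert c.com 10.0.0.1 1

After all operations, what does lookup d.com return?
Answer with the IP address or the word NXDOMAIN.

Op 1: tick 7 -> clock=7.
Op 2: tick 7 -> clock=14.
Op 3: tick 6 -> clock=20.
Op 4: tick 8 -> clock=28.
Op 5: insert c.com -> 10.0.0.1 (expiry=28+1=29). clock=28
lookup d.com: not in cache (expired or never inserted)

Answer: NXDOMAIN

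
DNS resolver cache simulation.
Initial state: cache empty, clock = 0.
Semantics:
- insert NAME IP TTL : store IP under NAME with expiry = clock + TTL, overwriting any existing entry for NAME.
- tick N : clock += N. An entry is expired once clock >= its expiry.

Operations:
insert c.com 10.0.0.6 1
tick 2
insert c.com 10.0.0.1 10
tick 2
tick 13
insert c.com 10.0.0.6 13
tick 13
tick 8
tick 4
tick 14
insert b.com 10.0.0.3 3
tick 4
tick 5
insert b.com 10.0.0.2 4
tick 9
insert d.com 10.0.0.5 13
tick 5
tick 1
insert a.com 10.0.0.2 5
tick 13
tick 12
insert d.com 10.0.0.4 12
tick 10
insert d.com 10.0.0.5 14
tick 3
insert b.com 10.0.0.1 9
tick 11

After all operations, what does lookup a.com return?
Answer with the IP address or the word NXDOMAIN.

Answer: NXDOMAIN

Derivation:
Op 1: insert c.com -> 10.0.0.6 (expiry=0+1=1). clock=0
Op 2: tick 2 -> clock=2. purged={c.com}
Op 3: insert c.com -> 10.0.0.1 (expiry=2+10=12). clock=2
Op 4: tick 2 -> clock=4.
Op 5: tick 13 -> clock=17. purged={c.com}
Op 6: insert c.com -> 10.0.0.6 (expiry=17+13=30). clock=17
Op 7: tick 13 -> clock=30. purged={c.com}
Op 8: tick 8 -> clock=38.
Op 9: tick 4 -> clock=42.
Op 10: tick 14 -> clock=56.
Op 11: insert b.com -> 10.0.0.3 (expiry=56+3=59). clock=56
Op 12: tick 4 -> clock=60. purged={b.com}
Op 13: tick 5 -> clock=65.
Op 14: insert b.com -> 10.0.0.2 (expiry=65+4=69). clock=65
Op 15: tick 9 -> clock=74. purged={b.com}
Op 16: insert d.com -> 10.0.0.5 (expiry=74+13=87). clock=74
Op 17: tick 5 -> clock=79.
Op 18: tick 1 -> clock=80.
Op 19: insert a.com -> 10.0.0.2 (expiry=80+5=85). clock=80
Op 20: tick 13 -> clock=93. purged={a.com,d.com}
Op 21: tick 12 -> clock=105.
Op 22: insert d.com -> 10.0.0.4 (expiry=105+12=117). clock=105
Op 23: tick 10 -> clock=115.
Op 24: insert d.com -> 10.0.0.5 (expiry=115+14=129). clock=115
Op 25: tick 3 -> clock=118.
Op 26: insert b.com -> 10.0.0.1 (expiry=118+9=127). clock=118
Op 27: tick 11 -> clock=129. purged={b.com,d.com}
lookup a.com: not in cache (expired or never inserted)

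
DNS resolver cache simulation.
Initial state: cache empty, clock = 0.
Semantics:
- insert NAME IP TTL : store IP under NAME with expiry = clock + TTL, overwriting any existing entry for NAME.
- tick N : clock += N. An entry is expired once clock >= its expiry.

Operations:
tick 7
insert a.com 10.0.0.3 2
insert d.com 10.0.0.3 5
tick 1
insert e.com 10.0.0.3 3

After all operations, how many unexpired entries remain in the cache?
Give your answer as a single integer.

Answer: 3

Derivation:
Op 1: tick 7 -> clock=7.
Op 2: insert a.com -> 10.0.0.3 (expiry=7+2=9). clock=7
Op 3: insert d.com -> 10.0.0.3 (expiry=7+5=12). clock=7
Op 4: tick 1 -> clock=8.
Op 5: insert e.com -> 10.0.0.3 (expiry=8+3=11). clock=8
Final cache (unexpired): {a.com,d.com,e.com} -> size=3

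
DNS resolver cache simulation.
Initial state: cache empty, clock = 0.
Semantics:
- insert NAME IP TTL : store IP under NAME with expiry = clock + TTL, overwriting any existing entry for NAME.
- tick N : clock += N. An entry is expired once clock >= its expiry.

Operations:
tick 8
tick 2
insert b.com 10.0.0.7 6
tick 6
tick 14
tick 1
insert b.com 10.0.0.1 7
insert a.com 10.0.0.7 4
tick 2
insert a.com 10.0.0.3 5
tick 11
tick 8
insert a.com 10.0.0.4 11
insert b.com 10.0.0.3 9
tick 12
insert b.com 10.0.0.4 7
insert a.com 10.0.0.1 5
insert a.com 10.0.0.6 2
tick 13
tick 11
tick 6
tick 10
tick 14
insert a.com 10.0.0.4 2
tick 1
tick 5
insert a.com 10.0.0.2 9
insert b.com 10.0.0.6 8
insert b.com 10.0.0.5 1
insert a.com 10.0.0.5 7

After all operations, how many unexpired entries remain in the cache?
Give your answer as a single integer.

Answer: 2

Derivation:
Op 1: tick 8 -> clock=8.
Op 2: tick 2 -> clock=10.
Op 3: insert b.com -> 10.0.0.7 (expiry=10+6=16). clock=10
Op 4: tick 6 -> clock=16. purged={b.com}
Op 5: tick 14 -> clock=30.
Op 6: tick 1 -> clock=31.
Op 7: insert b.com -> 10.0.0.1 (expiry=31+7=38). clock=31
Op 8: insert a.com -> 10.0.0.7 (expiry=31+4=35). clock=31
Op 9: tick 2 -> clock=33.
Op 10: insert a.com -> 10.0.0.3 (expiry=33+5=38). clock=33
Op 11: tick 11 -> clock=44. purged={a.com,b.com}
Op 12: tick 8 -> clock=52.
Op 13: insert a.com -> 10.0.0.4 (expiry=52+11=63). clock=52
Op 14: insert b.com -> 10.0.0.3 (expiry=52+9=61). clock=52
Op 15: tick 12 -> clock=64. purged={a.com,b.com}
Op 16: insert b.com -> 10.0.0.4 (expiry=64+7=71). clock=64
Op 17: insert a.com -> 10.0.0.1 (expiry=64+5=69). clock=64
Op 18: insert a.com -> 10.0.0.6 (expiry=64+2=66). clock=64
Op 19: tick 13 -> clock=77. purged={a.com,b.com}
Op 20: tick 11 -> clock=88.
Op 21: tick 6 -> clock=94.
Op 22: tick 10 -> clock=104.
Op 23: tick 14 -> clock=118.
Op 24: insert a.com -> 10.0.0.4 (expiry=118+2=120). clock=118
Op 25: tick 1 -> clock=119.
Op 26: tick 5 -> clock=124. purged={a.com}
Op 27: insert a.com -> 10.0.0.2 (expiry=124+9=133). clock=124
Op 28: insert b.com -> 10.0.0.6 (expiry=124+8=132). clock=124
Op 29: insert b.com -> 10.0.0.5 (expiry=124+1=125). clock=124
Op 30: insert a.com -> 10.0.0.5 (expiry=124+7=131). clock=124
Final cache (unexpired): {a.com,b.com} -> size=2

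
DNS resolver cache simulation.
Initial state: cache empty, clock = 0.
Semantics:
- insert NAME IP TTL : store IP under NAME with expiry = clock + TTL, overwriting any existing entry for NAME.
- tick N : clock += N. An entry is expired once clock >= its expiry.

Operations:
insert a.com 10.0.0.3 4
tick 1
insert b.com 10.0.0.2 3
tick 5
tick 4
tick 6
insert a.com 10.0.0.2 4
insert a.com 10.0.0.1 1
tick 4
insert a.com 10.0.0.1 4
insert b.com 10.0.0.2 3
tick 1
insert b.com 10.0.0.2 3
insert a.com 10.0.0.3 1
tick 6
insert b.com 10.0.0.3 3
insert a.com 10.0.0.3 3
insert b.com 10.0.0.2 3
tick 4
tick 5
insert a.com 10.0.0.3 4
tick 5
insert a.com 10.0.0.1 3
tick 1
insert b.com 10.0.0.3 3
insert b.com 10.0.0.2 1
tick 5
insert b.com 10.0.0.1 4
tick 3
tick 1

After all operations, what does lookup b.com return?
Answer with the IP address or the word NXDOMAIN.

Op 1: insert a.com -> 10.0.0.3 (expiry=0+4=4). clock=0
Op 2: tick 1 -> clock=1.
Op 3: insert b.com -> 10.0.0.2 (expiry=1+3=4). clock=1
Op 4: tick 5 -> clock=6. purged={a.com,b.com}
Op 5: tick 4 -> clock=10.
Op 6: tick 6 -> clock=16.
Op 7: insert a.com -> 10.0.0.2 (expiry=16+4=20). clock=16
Op 8: insert a.com -> 10.0.0.1 (expiry=16+1=17). clock=16
Op 9: tick 4 -> clock=20. purged={a.com}
Op 10: insert a.com -> 10.0.0.1 (expiry=20+4=24). clock=20
Op 11: insert b.com -> 10.0.0.2 (expiry=20+3=23). clock=20
Op 12: tick 1 -> clock=21.
Op 13: insert b.com -> 10.0.0.2 (expiry=21+3=24). clock=21
Op 14: insert a.com -> 10.0.0.3 (expiry=21+1=22). clock=21
Op 15: tick 6 -> clock=27. purged={a.com,b.com}
Op 16: insert b.com -> 10.0.0.3 (expiry=27+3=30). clock=27
Op 17: insert a.com -> 10.0.0.3 (expiry=27+3=30). clock=27
Op 18: insert b.com -> 10.0.0.2 (expiry=27+3=30). clock=27
Op 19: tick 4 -> clock=31. purged={a.com,b.com}
Op 20: tick 5 -> clock=36.
Op 21: insert a.com -> 10.0.0.3 (expiry=36+4=40). clock=36
Op 22: tick 5 -> clock=41. purged={a.com}
Op 23: insert a.com -> 10.0.0.1 (expiry=41+3=44). clock=41
Op 24: tick 1 -> clock=42.
Op 25: insert b.com -> 10.0.0.3 (expiry=42+3=45). clock=42
Op 26: insert b.com -> 10.0.0.2 (expiry=42+1=43). clock=42
Op 27: tick 5 -> clock=47. purged={a.com,b.com}
Op 28: insert b.com -> 10.0.0.1 (expiry=47+4=51). clock=47
Op 29: tick 3 -> clock=50.
Op 30: tick 1 -> clock=51. purged={b.com}
lookup b.com: not in cache (expired or never inserted)

Answer: NXDOMAIN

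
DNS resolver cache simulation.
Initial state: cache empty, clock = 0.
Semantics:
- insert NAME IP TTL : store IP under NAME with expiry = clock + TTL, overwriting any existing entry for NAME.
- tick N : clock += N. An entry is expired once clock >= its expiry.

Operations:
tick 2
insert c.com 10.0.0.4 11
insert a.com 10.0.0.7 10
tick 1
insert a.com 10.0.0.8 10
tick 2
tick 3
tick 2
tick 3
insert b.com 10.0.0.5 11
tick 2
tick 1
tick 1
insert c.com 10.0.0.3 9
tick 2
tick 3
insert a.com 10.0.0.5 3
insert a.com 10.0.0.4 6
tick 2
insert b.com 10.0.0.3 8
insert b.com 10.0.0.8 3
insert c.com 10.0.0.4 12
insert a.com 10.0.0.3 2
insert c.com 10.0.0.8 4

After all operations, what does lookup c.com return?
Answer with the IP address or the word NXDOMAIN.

Op 1: tick 2 -> clock=2.
Op 2: insert c.com -> 10.0.0.4 (expiry=2+11=13). clock=2
Op 3: insert a.com -> 10.0.0.7 (expiry=2+10=12). clock=2
Op 4: tick 1 -> clock=3.
Op 5: insert a.com -> 10.0.0.8 (expiry=3+10=13). clock=3
Op 6: tick 2 -> clock=5.
Op 7: tick 3 -> clock=8.
Op 8: tick 2 -> clock=10.
Op 9: tick 3 -> clock=13. purged={a.com,c.com}
Op 10: insert b.com -> 10.0.0.5 (expiry=13+11=24). clock=13
Op 11: tick 2 -> clock=15.
Op 12: tick 1 -> clock=16.
Op 13: tick 1 -> clock=17.
Op 14: insert c.com -> 10.0.0.3 (expiry=17+9=26). clock=17
Op 15: tick 2 -> clock=19.
Op 16: tick 3 -> clock=22.
Op 17: insert a.com -> 10.0.0.5 (expiry=22+3=25). clock=22
Op 18: insert a.com -> 10.0.0.4 (expiry=22+6=28). clock=22
Op 19: tick 2 -> clock=24. purged={b.com}
Op 20: insert b.com -> 10.0.0.3 (expiry=24+8=32). clock=24
Op 21: insert b.com -> 10.0.0.8 (expiry=24+3=27). clock=24
Op 22: insert c.com -> 10.0.0.4 (expiry=24+12=36). clock=24
Op 23: insert a.com -> 10.0.0.3 (expiry=24+2=26). clock=24
Op 24: insert c.com -> 10.0.0.8 (expiry=24+4=28). clock=24
lookup c.com: present, ip=10.0.0.8 expiry=28 > clock=24

Answer: 10.0.0.8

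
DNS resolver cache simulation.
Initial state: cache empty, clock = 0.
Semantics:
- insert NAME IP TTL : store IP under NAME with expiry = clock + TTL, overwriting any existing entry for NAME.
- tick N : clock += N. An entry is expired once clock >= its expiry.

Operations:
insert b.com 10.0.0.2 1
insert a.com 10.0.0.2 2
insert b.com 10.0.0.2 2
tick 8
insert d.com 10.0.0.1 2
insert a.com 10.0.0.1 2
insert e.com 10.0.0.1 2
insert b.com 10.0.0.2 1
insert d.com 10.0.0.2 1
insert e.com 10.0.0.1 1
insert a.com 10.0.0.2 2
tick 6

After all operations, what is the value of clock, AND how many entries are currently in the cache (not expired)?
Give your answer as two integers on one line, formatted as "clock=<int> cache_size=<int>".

Answer: clock=14 cache_size=0

Derivation:
Op 1: insert b.com -> 10.0.0.2 (expiry=0+1=1). clock=0
Op 2: insert a.com -> 10.0.0.2 (expiry=0+2=2). clock=0
Op 3: insert b.com -> 10.0.0.2 (expiry=0+2=2). clock=0
Op 4: tick 8 -> clock=8. purged={a.com,b.com}
Op 5: insert d.com -> 10.0.0.1 (expiry=8+2=10). clock=8
Op 6: insert a.com -> 10.0.0.1 (expiry=8+2=10). clock=8
Op 7: insert e.com -> 10.0.0.1 (expiry=8+2=10). clock=8
Op 8: insert b.com -> 10.0.0.2 (expiry=8+1=9). clock=8
Op 9: insert d.com -> 10.0.0.2 (expiry=8+1=9). clock=8
Op 10: insert e.com -> 10.0.0.1 (expiry=8+1=9). clock=8
Op 11: insert a.com -> 10.0.0.2 (expiry=8+2=10). clock=8
Op 12: tick 6 -> clock=14. purged={a.com,b.com,d.com,e.com}
Final clock = 14
Final cache (unexpired): {} -> size=0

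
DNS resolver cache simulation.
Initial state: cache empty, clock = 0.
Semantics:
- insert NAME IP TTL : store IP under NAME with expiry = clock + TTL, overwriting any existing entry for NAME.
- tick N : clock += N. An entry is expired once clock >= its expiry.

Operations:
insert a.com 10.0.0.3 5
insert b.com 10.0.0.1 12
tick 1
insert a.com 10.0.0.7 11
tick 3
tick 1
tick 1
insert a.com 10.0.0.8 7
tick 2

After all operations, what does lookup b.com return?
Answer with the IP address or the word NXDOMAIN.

Answer: 10.0.0.1

Derivation:
Op 1: insert a.com -> 10.0.0.3 (expiry=0+5=5). clock=0
Op 2: insert b.com -> 10.0.0.1 (expiry=0+12=12). clock=0
Op 3: tick 1 -> clock=1.
Op 4: insert a.com -> 10.0.0.7 (expiry=1+11=12). clock=1
Op 5: tick 3 -> clock=4.
Op 6: tick 1 -> clock=5.
Op 7: tick 1 -> clock=6.
Op 8: insert a.com -> 10.0.0.8 (expiry=6+7=13). clock=6
Op 9: tick 2 -> clock=8.
lookup b.com: present, ip=10.0.0.1 expiry=12 > clock=8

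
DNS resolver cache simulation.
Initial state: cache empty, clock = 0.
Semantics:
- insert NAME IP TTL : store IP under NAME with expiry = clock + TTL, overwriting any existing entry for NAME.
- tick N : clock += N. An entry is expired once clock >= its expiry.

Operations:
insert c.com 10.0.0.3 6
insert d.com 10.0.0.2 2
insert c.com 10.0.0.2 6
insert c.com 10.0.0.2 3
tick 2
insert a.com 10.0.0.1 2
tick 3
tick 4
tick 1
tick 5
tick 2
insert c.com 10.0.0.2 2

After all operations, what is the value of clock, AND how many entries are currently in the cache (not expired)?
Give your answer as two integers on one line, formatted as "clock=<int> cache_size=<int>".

Answer: clock=17 cache_size=1

Derivation:
Op 1: insert c.com -> 10.0.0.3 (expiry=0+6=6). clock=0
Op 2: insert d.com -> 10.0.0.2 (expiry=0+2=2). clock=0
Op 3: insert c.com -> 10.0.0.2 (expiry=0+6=6). clock=0
Op 4: insert c.com -> 10.0.0.2 (expiry=0+3=3). clock=0
Op 5: tick 2 -> clock=2. purged={d.com}
Op 6: insert a.com -> 10.0.0.1 (expiry=2+2=4). clock=2
Op 7: tick 3 -> clock=5. purged={a.com,c.com}
Op 8: tick 4 -> clock=9.
Op 9: tick 1 -> clock=10.
Op 10: tick 5 -> clock=15.
Op 11: tick 2 -> clock=17.
Op 12: insert c.com -> 10.0.0.2 (expiry=17+2=19). clock=17
Final clock = 17
Final cache (unexpired): {c.com} -> size=1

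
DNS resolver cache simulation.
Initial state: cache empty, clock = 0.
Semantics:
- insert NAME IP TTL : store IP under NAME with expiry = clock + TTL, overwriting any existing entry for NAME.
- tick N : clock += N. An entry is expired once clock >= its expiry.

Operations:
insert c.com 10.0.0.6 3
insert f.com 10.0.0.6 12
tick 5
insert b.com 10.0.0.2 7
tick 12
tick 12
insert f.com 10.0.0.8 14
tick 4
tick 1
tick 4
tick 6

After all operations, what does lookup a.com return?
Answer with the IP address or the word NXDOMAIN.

Answer: NXDOMAIN

Derivation:
Op 1: insert c.com -> 10.0.0.6 (expiry=0+3=3). clock=0
Op 2: insert f.com -> 10.0.0.6 (expiry=0+12=12). clock=0
Op 3: tick 5 -> clock=5. purged={c.com}
Op 4: insert b.com -> 10.0.0.2 (expiry=5+7=12). clock=5
Op 5: tick 12 -> clock=17. purged={b.com,f.com}
Op 6: tick 12 -> clock=29.
Op 7: insert f.com -> 10.0.0.8 (expiry=29+14=43). clock=29
Op 8: tick 4 -> clock=33.
Op 9: tick 1 -> clock=34.
Op 10: tick 4 -> clock=38.
Op 11: tick 6 -> clock=44. purged={f.com}
lookup a.com: not in cache (expired or never inserted)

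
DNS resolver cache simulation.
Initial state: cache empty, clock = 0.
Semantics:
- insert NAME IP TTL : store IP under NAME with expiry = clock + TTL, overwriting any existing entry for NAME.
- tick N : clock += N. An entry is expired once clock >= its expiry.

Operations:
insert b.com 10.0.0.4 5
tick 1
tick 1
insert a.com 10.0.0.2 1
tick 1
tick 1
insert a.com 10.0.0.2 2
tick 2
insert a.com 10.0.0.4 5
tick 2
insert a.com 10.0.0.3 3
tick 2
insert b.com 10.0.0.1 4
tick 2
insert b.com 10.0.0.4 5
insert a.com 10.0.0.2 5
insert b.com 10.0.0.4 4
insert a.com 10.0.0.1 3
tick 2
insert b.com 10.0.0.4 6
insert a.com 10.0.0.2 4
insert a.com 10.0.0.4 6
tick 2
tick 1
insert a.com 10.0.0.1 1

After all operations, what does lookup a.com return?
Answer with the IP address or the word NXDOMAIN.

Answer: 10.0.0.1

Derivation:
Op 1: insert b.com -> 10.0.0.4 (expiry=0+5=5). clock=0
Op 2: tick 1 -> clock=1.
Op 3: tick 1 -> clock=2.
Op 4: insert a.com -> 10.0.0.2 (expiry=2+1=3). clock=2
Op 5: tick 1 -> clock=3. purged={a.com}
Op 6: tick 1 -> clock=4.
Op 7: insert a.com -> 10.0.0.2 (expiry=4+2=6). clock=4
Op 8: tick 2 -> clock=6. purged={a.com,b.com}
Op 9: insert a.com -> 10.0.0.4 (expiry=6+5=11). clock=6
Op 10: tick 2 -> clock=8.
Op 11: insert a.com -> 10.0.0.3 (expiry=8+3=11). clock=8
Op 12: tick 2 -> clock=10.
Op 13: insert b.com -> 10.0.0.1 (expiry=10+4=14). clock=10
Op 14: tick 2 -> clock=12. purged={a.com}
Op 15: insert b.com -> 10.0.0.4 (expiry=12+5=17). clock=12
Op 16: insert a.com -> 10.0.0.2 (expiry=12+5=17). clock=12
Op 17: insert b.com -> 10.0.0.4 (expiry=12+4=16). clock=12
Op 18: insert a.com -> 10.0.0.1 (expiry=12+3=15). clock=12
Op 19: tick 2 -> clock=14.
Op 20: insert b.com -> 10.0.0.4 (expiry=14+6=20). clock=14
Op 21: insert a.com -> 10.0.0.2 (expiry=14+4=18). clock=14
Op 22: insert a.com -> 10.0.0.4 (expiry=14+6=20). clock=14
Op 23: tick 2 -> clock=16.
Op 24: tick 1 -> clock=17.
Op 25: insert a.com -> 10.0.0.1 (expiry=17+1=18). clock=17
lookup a.com: present, ip=10.0.0.1 expiry=18 > clock=17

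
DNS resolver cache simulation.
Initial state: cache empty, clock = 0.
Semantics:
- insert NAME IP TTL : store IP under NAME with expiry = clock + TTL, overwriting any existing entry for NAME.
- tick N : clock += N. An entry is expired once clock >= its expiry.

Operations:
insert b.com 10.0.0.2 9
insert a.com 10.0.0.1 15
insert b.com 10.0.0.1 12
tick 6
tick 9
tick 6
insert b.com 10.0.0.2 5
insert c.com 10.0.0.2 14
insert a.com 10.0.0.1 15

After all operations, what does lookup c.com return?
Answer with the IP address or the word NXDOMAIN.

Answer: 10.0.0.2

Derivation:
Op 1: insert b.com -> 10.0.0.2 (expiry=0+9=9). clock=0
Op 2: insert a.com -> 10.0.0.1 (expiry=0+15=15). clock=0
Op 3: insert b.com -> 10.0.0.1 (expiry=0+12=12). clock=0
Op 4: tick 6 -> clock=6.
Op 5: tick 9 -> clock=15. purged={a.com,b.com}
Op 6: tick 6 -> clock=21.
Op 7: insert b.com -> 10.0.0.2 (expiry=21+5=26). clock=21
Op 8: insert c.com -> 10.0.0.2 (expiry=21+14=35). clock=21
Op 9: insert a.com -> 10.0.0.1 (expiry=21+15=36). clock=21
lookup c.com: present, ip=10.0.0.2 expiry=35 > clock=21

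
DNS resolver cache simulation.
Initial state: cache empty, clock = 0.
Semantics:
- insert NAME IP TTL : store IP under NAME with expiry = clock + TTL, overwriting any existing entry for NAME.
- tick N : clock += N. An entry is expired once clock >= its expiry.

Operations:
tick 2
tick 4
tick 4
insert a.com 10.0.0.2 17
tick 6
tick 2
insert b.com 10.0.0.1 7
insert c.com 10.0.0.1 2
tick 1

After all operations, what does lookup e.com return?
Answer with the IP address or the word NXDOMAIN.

Answer: NXDOMAIN

Derivation:
Op 1: tick 2 -> clock=2.
Op 2: tick 4 -> clock=6.
Op 3: tick 4 -> clock=10.
Op 4: insert a.com -> 10.0.0.2 (expiry=10+17=27). clock=10
Op 5: tick 6 -> clock=16.
Op 6: tick 2 -> clock=18.
Op 7: insert b.com -> 10.0.0.1 (expiry=18+7=25). clock=18
Op 8: insert c.com -> 10.0.0.1 (expiry=18+2=20). clock=18
Op 9: tick 1 -> clock=19.
lookup e.com: not in cache (expired or never inserted)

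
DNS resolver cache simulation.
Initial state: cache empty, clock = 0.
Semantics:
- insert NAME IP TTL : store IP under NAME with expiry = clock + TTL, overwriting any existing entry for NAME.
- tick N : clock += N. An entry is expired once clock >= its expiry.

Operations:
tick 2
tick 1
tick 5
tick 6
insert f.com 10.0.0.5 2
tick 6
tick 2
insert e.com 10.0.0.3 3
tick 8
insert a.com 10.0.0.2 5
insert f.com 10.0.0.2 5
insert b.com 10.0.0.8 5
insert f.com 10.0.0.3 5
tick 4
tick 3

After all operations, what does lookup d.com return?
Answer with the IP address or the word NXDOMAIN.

Op 1: tick 2 -> clock=2.
Op 2: tick 1 -> clock=3.
Op 3: tick 5 -> clock=8.
Op 4: tick 6 -> clock=14.
Op 5: insert f.com -> 10.0.0.5 (expiry=14+2=16). clock=14
Op 6: tick 6 -> clock=20. purged={f.com}
Op 7: tick 2 -> clock=22.
Op 8: insert e.com -> 10.0.0.3 (expiry=22+3=25). clock=22
Op 9: tick 8 -> clock=30. purged={e.com}
Op 10: insert a.com -> 10.0.0.2 (expiry=30+5=35). clock=30
Op 11: insert f.com -> 10.0.0.2 (expiry=30+5=35). clock=30
Op 12: insert b.com -> 10.0.0.8 (expiry=30+5=35). clock=30
Op 13: insert f.com -> 10.0.0.3 (expiry=30+5=35). clock=30
Op 14: tick 4 -> clock=34.
Op 15: tick 3 -> clock=37. purged={a.com,b.com,f.com}
lookup d.com: not in cache (expired or never inserted)

Answer: NXDOMAIN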